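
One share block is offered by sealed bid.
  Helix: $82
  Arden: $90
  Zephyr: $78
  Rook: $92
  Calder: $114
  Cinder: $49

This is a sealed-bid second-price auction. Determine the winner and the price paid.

Calder pays $92

Bids ranked: 114 (Calder) > 92 (Rook) > 90 (Arden) > 82 (Helix) > 78 (Zephyr) > 49 (Cinder)
Calder wins with the highest bid; price is set by the runner-up at $92.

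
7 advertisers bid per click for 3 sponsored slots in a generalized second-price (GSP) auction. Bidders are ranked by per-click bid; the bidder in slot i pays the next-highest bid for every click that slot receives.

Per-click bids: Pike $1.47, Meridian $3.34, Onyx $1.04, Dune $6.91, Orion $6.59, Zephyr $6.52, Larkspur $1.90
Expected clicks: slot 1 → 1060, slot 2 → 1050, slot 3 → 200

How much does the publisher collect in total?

Total revenue: $14499.40

Per-click bids in order: $6.91 (Dune) > $6.59 (Orion) > $6.52 (Zephyr) > $3.34 (Meridian) > …
Slot 1: Dune pays $6.59 × 1060 = $6985.40
Slot 2: Orion pays $6.52 × 1050 = $6846.00
Slot 3: Zephyr pays $3.34 × 200 = $668.00
Total = $14499.40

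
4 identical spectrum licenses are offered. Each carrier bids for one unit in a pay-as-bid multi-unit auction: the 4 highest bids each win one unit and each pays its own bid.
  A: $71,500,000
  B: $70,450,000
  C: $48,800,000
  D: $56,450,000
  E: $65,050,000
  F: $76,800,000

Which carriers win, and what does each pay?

Bids ranked high→low: 76,800,000 (F), 71,500,000 (A), 70,450,000 (B), 65,050,000 (E), 56,450,000 (D), 48,800,000 (C)
Top 4: F, A, B, E.
Each winner pays its own bid: F $76,800,000, A $71,500,000, B $70,450,000, E $65,050,000.

F $76,800,000, A $71,500,000, B $70,450,000, E $65,050,000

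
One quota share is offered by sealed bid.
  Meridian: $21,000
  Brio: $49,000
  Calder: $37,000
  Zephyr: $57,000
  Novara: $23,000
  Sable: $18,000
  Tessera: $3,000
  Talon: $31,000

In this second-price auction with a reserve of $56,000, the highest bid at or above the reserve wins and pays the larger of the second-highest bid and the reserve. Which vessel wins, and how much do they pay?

Zephyr pays $56,000

Bids ranked: 57,000 (Zephyr) > 49,000 (Brio) > 37,000 (Calder) > 31,000 (Talon) > 23,000 (Novara) > 21,000 (Meridian) > …
Zephyr has the top bid at or above the reserve ($57,000).
Second-highest bid $49,000 is below the reserve $56,000, so the reserve binds → payment $56,000.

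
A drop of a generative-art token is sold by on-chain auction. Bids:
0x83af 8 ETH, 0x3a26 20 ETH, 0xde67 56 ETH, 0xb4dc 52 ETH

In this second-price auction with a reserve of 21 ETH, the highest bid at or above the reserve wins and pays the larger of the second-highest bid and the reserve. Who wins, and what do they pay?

Sorting bids: 56 (0xde67) > 52 (0xb4dc) > 20 (0x3a26) > 8 (0x83af)
Highest eligible bid: 0xde67 at 56 ETH.
Second-highest bid 52 ETH exceeds the reserve 21 ETH → payment 52 ETH.

0xde67 pays 52 ETH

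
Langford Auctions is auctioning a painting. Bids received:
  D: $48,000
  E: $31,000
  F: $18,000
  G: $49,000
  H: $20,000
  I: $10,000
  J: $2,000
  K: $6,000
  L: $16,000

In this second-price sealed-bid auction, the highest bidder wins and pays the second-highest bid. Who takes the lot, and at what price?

G pays $48,000

Second-price sealed-bid auction: the highest bidder wins and pays the second-highest bid.
Sorting bids: 49,000 (G) > 48,000 (D) > 31,000 (E) > 20,000 (H) > 18,000 (F) > 16,000 (L) > …
Second-price: G pays D's bid of $48,000.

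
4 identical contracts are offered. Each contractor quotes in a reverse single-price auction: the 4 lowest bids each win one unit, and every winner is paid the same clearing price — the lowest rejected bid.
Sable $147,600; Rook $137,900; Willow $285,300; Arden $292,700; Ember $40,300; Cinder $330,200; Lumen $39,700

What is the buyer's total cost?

Total cost: $1,141,200

Bids ranked low→high: 39,700 (Lumen), 40,300 (Ember), 137,900 (Rook), 147,600 (Sable), 285,300 (Willow), 292,700 (Arden), …
Winners (4 units): Lumen, Ember, Rook, Sable.
Clearing price = lowest rejected bid = $285,300.
Total cost = 4 × $285,300 = $1,141,200.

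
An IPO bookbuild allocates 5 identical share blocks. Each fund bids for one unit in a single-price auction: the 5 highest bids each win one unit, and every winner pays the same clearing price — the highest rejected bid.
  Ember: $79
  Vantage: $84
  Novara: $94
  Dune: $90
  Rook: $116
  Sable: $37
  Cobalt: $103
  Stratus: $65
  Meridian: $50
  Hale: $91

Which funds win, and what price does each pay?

Rook, Cobalt, Novara, Hale, Dune; each pays $84

Ordering the bids: 116 (Rook), 103 (Cobalt), 94 (Novara), 91 (Hale), 90 (Dune), 84 (Vantage), 79 (Ember), …
Winners (5 units): Rook, Cobalt, Novara, Hale, Dune.
First losing bid is Vantage's $84, which sets the uniform price.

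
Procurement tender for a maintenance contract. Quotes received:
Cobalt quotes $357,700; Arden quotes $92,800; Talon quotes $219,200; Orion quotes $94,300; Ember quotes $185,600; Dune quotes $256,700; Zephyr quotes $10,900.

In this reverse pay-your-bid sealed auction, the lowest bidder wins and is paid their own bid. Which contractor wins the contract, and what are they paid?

Reverse pay-your-bid sealed auction: the lowest bidder wins and is paid their own bid.
Sorting bids: 10,900 (Zephyr) < 92,800 (Arden) < 94,300 (Orion) < 185,600 (Ember) < 219,200 (Talon) < 256,700 (Dune) < …
Zephyr is lowest → is paid own bid, $10,900.

Zephyr is paid $10,900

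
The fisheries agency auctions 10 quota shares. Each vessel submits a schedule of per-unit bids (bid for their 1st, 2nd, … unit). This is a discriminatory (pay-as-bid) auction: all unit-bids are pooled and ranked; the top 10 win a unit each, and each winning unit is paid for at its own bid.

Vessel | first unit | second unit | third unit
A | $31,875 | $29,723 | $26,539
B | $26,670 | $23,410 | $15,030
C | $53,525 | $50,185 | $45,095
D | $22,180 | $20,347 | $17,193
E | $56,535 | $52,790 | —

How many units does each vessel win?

All unit-bids, highest first — top 10: 56,535 (E-1), 53,525 (C-1), 52,790 (E-2), 50,185 (C-2), 45,095 (C-3), 31,875 (A-1), 29,723 (A-2), 26,670 (B-1), 26,539 (A-3), 23,410 (B-2)
Next rejected bid: $22,180 (not a price — pay-as-bid).
Allocation: A 3, B 2, C 3, E 2.

A 3, B 2, C 3, E 2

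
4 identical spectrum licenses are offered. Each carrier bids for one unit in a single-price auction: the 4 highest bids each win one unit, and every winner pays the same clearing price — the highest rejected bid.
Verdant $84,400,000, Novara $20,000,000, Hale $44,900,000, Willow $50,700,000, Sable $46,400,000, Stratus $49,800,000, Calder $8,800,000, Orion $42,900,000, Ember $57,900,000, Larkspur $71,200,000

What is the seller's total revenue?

Total revenue: $199,200,000

Ordering the bids: 84,400,000 (Verdant), 71,200,000 (Larkspur), 57,900,000 (Ember), 50,700,000 (Willow), 49,800,000 (Stratus), 46,400,000 (Sable), …
The 4 highest are Verdant, Larkspur, Ember, Willow.
First losing bid is Stratus's $49,800,000, which sets the uniform price.
Total revenue = 4 × $49,800,000 = $199,200,000.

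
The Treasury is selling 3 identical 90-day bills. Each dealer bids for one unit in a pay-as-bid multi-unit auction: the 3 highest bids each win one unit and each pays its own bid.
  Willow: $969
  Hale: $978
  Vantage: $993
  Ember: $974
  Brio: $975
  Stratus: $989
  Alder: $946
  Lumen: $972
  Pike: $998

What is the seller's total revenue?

Total revenue: $2,980

Ordering the bids: 998 (Pike), 993 (Vantage), 989 (Stratus), 978 (Hale), 975 (Brio), …
The 3 highest are Pike, Vantage, Stratus.
Total revenue = 998 + 993 + 989 = $2,980.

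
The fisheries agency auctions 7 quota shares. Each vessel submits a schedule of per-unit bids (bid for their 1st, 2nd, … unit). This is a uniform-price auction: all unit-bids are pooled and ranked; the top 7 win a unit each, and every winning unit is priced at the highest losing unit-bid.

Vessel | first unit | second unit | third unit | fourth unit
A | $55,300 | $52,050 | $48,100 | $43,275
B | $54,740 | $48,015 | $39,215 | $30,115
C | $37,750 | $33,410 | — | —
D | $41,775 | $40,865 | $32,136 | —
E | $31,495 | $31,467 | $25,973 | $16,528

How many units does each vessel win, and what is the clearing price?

All unit-bids, highest first — top 7: 55,300 (A-1), 54,740 (B-1), 52,050 (A-2), 48,100 (A-3), 48,015 (B-2), 43,275 (A-4), 41,775 (D-1)
Highest rejected unit-bid = $40,865.
Allocation: A 4, B 2, D 1.

A 4, B 2, D 1; clearing price $40,865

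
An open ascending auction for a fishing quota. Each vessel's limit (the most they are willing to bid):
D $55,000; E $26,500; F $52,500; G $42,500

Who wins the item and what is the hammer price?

D wins at $52,500

Rule: the price rises until one bidder remains; the winner pays the price at which the last rival dropped out.
Limits ranked: 55,000 (D) > 52,500 (F) > 42,500 (G) > 26,500 (E)
F is the last rival to drop out, at $52,500; D remains and wins at that price.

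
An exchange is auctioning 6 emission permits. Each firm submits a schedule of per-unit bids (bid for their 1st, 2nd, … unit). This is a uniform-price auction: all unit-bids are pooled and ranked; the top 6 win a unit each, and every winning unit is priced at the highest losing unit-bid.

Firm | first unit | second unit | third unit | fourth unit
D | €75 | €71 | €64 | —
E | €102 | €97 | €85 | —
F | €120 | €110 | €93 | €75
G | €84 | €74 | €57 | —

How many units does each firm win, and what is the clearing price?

All unit-bids, highest first — top 6: 120 (F-1), 110 (F-2), 102 (E-1), 97 (E-2), 93 (F-3), 85 (E-3)
The (k+1)-th unit-bid is €84.
Allocation: E 3, F 3.

E 3, F 3; clearing price €84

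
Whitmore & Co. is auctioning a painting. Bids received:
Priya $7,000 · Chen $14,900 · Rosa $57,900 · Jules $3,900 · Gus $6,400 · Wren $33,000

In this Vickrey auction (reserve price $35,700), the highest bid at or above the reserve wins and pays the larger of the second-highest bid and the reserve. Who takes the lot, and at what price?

Vickrey auction (reserve price $35,700): the highest bid at or above the reserve wins and pays the larger of the second-highest bid and the reserve.
Bids ranked: 57,900 (Rosa) > 33,000 (Wren) > 14,900 (Chen) > 7,000 (Priya) > 6,400 (Gus) > 3,900 (Jules)
Rosa has the top bid at or above the reserve ($57,900).
Second-highest bid $33,000 is below the reserve $35,700, so the reserve binds → payment $35,700.

Rosa pays $35,700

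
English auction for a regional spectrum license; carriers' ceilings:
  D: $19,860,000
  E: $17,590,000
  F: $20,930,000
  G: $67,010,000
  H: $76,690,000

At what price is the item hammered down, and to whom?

H wins at $67,010,000

Limits ranked: 76,690,000 (H) > 67,010,000 (G) > 20,930,000 (F) > 19,860,000 (D) > 17,590,000 (E)
G is the last rival to drop out, at $67,010,000; H remains and wins at that price.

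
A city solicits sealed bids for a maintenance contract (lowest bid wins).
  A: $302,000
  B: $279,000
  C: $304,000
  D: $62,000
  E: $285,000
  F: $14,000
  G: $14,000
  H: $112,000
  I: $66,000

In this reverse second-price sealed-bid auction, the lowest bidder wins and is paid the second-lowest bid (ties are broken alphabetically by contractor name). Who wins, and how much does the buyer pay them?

F is paid $14,000

Rule: the lowest bidder wins and is paid the second-lowest bid.
Bids in order: 14,000 (F) < 14,000 (G) < 62,000 (D) < 66,000 (I) < 112,000 (H) < 279,000 (B) < …
Tie at $14,000 → F wins by tie-break.
F is lowest; is paid the second-lowest bid, $14,000.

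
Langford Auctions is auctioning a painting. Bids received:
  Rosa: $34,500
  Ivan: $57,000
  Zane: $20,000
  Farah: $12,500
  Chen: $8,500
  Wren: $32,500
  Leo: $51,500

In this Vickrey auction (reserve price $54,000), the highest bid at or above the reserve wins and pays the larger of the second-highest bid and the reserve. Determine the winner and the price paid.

Vickrey auction (reserve price $54,000): the highest bid at or above the reserve wins and pays the larger of the second-highest bid and the reserve.
Bids ranked: 57,000 (Ivan) > 51,500 (Leo) > 34,500 (Rosa) > 32,500 (Wren) > 20,000 (Zane) > 12,500 (Farah) > …
Highest eligible bid: Ivan at $57,000.
max(second-highest $51,500, reserve $54,000) = $54,000.

Ivan pays $54,000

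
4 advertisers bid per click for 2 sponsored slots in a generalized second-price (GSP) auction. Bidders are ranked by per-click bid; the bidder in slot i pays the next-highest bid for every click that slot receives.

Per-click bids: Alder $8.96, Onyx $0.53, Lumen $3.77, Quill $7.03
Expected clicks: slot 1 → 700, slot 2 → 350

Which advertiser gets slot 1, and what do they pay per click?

Sorting advertisers: $8.96 (Alder) > $7.03 (Quill) > $3.77 (Lumen) > …
Slot 1 goes to the first-ranked bidder, Alder, who pays the next bid down: $7.03/click.

Alder; $7.03 per click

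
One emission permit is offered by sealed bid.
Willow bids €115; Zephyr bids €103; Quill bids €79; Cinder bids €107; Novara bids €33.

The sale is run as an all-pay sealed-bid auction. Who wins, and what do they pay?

Willow pays €115

Bids in order: 115 (Willow) > 107 (Cinder) > 103 (Zephyr) > 79 (Quill) > 33 (Novara)
Willow wins with the top bid; all bids are sunk regardless.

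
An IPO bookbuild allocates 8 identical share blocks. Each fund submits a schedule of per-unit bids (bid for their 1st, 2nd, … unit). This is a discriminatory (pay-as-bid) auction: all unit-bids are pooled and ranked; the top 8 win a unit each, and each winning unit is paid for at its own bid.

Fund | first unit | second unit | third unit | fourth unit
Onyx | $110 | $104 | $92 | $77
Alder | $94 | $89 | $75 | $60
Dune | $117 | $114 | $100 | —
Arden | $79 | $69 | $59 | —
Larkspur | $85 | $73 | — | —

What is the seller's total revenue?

All unit-bids, highest first — top 8: 117 (Dune-1), 114 (Dune-2), 110 (Onyx-1), 104 (Onyx-2), 100 (Dune-3), 94 (Alder-1), 92 (Onyx-3), 89 (Alder-2)
Next rejected bid: $85 (not a price — pay-as-bid).
Each winning unit pays its own bid.
Revenue = 117 + 114 + 110 + 104 + 100 + 94 + 92 + 89 = $820.

Total revenue: $820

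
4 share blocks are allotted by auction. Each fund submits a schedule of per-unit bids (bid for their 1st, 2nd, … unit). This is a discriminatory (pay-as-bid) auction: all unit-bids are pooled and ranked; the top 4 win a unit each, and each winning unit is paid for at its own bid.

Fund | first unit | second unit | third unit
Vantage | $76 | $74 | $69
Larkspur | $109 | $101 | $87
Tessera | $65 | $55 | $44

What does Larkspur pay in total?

Larkspur pays $297

All unit-bids, highest first — top 4: 109 (Larkspur-1), 101 (Larkspur-2), 87 (Larkspur-3), 76 (Vantage-1)
Next rejected bid: $74 (not a price — pay-as-bid).
Larkspur's winning unit-bids: 109 + 101 + 87 = $297.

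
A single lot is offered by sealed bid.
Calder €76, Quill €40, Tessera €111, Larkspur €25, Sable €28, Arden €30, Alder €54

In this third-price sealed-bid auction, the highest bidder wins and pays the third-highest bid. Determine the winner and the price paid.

Bids in order: 111 (Tessera) > 76 (Calder) > 54 (Alder) > 40 (Quill) > 30 (Arden) > 28 (Sable) > …
Tessera is highest; pays the third-highest bid, €54.

Tessera pays €54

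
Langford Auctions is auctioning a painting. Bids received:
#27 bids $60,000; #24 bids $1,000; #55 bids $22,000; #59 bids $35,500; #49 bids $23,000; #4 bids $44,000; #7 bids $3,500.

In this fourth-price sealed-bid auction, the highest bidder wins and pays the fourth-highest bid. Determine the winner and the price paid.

#27 pays $23,000

Rule: the highest bidder wins and pays the fourth-highest bid.
Bids ranked: 60,000 (#27) > 44,000 (#4) > 35,500 (#59) > 23,000 (#49) > 22,000 (#55) > 3,500 (#7) > …
#27 wins; payment is bid #4 in the ranking = $23,000.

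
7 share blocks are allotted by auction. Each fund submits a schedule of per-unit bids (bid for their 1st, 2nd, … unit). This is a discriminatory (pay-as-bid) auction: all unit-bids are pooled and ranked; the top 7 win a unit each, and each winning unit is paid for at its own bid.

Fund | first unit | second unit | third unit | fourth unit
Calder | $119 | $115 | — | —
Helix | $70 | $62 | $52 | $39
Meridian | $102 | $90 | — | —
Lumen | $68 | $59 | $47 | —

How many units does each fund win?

Calder 2, Helix 2, Lumen 1, Meridian 2

Pooled unit-bids ranked (top 7): 119 (Calder-1), 115 (Calder-2), 102 (Meridian-1), 90 (Meridian-2), 70 (Helix-1), 68 (Lumen-1), 62 (Helix-2)
Next rejected bid: $59 (not a price — pay-as-bid).
Allocation: Calder 2, Helix 2, Lumen 1, Meridian 2.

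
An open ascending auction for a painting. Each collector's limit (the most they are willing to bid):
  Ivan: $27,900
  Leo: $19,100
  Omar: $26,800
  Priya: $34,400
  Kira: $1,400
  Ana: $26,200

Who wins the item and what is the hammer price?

Priya wins at $27,900

Rule: the price rises until one bidder remains; the winner pays the price at which the last rival dropped out.
Sorting limits: 34,400 (Priya) > 27,900 (Ivan) > 26,800 (Omar) > 26,200 (Ana) > 19,100 (Leo) > 1,400 (Kira)
Ivan is the last rival to drop out, at $27,900; Priya remains and wins at that price.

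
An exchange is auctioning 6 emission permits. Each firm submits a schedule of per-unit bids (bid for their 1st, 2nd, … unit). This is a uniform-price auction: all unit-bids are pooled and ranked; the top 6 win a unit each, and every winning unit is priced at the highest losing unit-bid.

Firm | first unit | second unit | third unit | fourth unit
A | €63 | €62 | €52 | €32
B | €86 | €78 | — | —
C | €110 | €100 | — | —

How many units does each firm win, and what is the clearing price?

Pooled unit-bids ranked (top 6): 110 (C-1), 100 (C-2), 86 (B-1), 78 (B-2), 63 (A-1), 62 (A-2)
First bid not allocated: €52.
Allocation: A 2, B 2, C 2.

A 2, B 2, C 2; clearing price €52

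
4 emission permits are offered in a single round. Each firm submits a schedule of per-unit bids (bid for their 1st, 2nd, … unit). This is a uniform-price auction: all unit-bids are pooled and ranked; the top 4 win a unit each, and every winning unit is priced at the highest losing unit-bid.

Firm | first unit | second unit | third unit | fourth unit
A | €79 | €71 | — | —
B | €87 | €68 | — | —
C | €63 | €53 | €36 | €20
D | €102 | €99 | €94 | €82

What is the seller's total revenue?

All unit-bids, highest first — top 4: 102 (D-1), 99 (D-2), 94 (D-3), 87 (B-1)
Highest rejected unit-bid = €82.
Allocation: B 1, D 3. Every unit priced at €82.
Revenue = 4 × 82 = €328.

Total revenue: €328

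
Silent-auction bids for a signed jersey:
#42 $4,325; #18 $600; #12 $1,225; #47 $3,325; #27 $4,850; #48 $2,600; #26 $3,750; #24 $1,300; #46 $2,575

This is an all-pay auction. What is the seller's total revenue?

Total revenue: $24,550

Rule: the highest bidder wins the item, but every bidder pays their own bid.
Sorting bids: 4,850 (#27) > 4,325 (#42) > 3,750 (#26) > 3,325 (#47) > 2,600 (#48) > 2,575 (#46) > …
#27 wins with the top bid; all bids are sunk regardless.
Every bidder forfeits their bid regardless of winning.
Revenue = 4,325 + 600 + 1,225 + 3,325 + 4,850 + 2,600 + 3,750 + 1,300 + 2,575 = $24,550.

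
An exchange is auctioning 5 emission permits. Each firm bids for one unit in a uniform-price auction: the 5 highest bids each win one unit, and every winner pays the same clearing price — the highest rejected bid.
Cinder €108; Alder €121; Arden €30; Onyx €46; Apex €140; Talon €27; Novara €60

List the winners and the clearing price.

Apex, Alder, Cinder, Novara, Onyx; each pays €30

Ordering the bids: 140 (Apex), 121 (Alder), 108 (Cinder), 60 (Novara), 46 (Onyx), 30 (Arden), 27 (Talon)
Top 5: Apex, Alder, Cinder, Novara, Onyx.
Highest unsuccessful bid: €30 → clearing price.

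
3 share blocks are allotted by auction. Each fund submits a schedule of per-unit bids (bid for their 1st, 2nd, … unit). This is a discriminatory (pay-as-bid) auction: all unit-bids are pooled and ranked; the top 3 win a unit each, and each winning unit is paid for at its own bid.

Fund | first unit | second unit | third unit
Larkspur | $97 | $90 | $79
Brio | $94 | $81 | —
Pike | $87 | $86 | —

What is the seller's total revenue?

Total revenue: $281

Merging the schedules and taking the best 3: 97 (Larkspur-1), 94 (Brio-1), 90 (Larkspur-2)
Next rejected bid: $87 (not a price — pay-as-bid).
Each winning unit pays its own bid.
Revenue = 97 + 94 + 90 = $281.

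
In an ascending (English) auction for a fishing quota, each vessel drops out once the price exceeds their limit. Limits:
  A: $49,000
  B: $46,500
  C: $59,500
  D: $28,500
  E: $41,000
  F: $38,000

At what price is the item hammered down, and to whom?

C wins at $49,000

Sorting limits: 59,500 (C) > 49,000 (A) > 46,500 (B) > 41,000 (E) > 38,000 (F) > 28,500 (D)
A is the last rival to drop out, at $49,000; C remains and wins at that price.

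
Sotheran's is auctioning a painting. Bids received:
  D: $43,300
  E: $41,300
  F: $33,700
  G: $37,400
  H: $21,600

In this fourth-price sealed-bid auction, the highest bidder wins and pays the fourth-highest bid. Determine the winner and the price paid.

D pays $33,700

Bids in order: 43,300 (D) > 41,300 (E) > 37,400 (G) > 33,700 (F) > 21,600 (H)
D is highest; pays the fourth-highest bid, $33,700.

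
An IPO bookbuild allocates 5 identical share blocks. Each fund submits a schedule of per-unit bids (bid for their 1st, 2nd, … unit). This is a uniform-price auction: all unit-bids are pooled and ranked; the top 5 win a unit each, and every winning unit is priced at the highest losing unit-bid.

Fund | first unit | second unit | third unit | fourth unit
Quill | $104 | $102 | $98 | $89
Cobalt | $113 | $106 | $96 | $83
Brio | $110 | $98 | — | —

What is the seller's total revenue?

Total revenue: $490

Pooled unit-bids ranked (top 5): 113 (Cobalt-1), 110 (Brio-1), 106 (Cobalt-2), 104 (Quill-1), 102 (Quill-2)
Highest rejected unit-bid = $98.
Allocation: Brio 1, Cobalt 2, Quill 2. Every unit priced at $98.
Revenue = 5 × 98 = $490.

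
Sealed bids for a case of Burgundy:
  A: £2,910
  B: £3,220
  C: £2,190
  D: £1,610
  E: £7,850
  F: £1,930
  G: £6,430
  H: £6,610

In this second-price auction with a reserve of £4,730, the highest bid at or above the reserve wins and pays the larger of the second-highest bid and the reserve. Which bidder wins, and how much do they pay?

Sorting bids: 7,850 (E) > 6,610 (H) > 6,430 (G) > 3,220 (B) > 2,910 (A) > 2,190 (C) > …
Highest eligible bid: E at £7,850.
max(second-highest £6,610, reserve £4,730) = £6,610; the reserve does not bind.

E pays £6,610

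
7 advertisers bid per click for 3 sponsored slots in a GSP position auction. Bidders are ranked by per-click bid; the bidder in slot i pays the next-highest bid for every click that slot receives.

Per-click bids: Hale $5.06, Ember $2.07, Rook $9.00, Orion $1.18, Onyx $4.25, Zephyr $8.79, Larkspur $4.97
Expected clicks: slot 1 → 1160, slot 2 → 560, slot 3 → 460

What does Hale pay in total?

Ranked by bid: $9.00 (Rook) > $8.79 (Zephyr) > $5.06 (Hale) > $4.97 (Larkspur) > …
Hale holds slot 3 → pays next bid $4.97 × 460 clicks = $2286.20.

Hale pays $2286.20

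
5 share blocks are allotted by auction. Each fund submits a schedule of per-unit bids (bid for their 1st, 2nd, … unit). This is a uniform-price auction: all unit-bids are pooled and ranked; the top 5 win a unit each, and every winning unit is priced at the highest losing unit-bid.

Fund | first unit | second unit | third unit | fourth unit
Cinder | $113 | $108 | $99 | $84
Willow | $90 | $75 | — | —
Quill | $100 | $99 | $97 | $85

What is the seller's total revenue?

Pooled unit-bids ranked (top 5): 113 (Cinder-1), 108 (Cinder-2), 100 (Quill-1), 99 (Cinder-3), 99 (Quill-2)
The (k+1)-th unit-bid is $97.
Allocation: Cinder 3, Quill 2. Every unit priced at $97.
Revenue = 5 × 97 = $485.

Total revenue: $485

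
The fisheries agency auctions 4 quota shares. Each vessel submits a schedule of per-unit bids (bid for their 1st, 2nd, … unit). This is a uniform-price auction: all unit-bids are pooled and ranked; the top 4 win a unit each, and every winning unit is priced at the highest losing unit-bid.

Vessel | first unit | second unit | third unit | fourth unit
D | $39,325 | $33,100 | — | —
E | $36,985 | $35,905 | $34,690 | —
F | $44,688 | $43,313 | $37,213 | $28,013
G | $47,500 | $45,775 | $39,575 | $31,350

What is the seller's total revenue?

Total revenue: $158,300

Merging the schedules and taking the best 4: 47,500 (G-1), 45,775 (G-2), 44,688 (F-1), 43,313 (F-2)
The (k+1)-th unit-bid is $39,575.
Allocation: F 2, G 2. Every unit priced at $39,575.
Revenue = 4 × 39,575 = $158,300.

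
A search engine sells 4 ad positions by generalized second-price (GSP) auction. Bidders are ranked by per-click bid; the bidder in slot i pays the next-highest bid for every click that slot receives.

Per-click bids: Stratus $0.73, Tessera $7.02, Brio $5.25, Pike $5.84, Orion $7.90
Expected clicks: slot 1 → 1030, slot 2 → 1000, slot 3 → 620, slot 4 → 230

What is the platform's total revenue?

Total revenue: $16493.50

Per-click bids in order: $7.90 (Orion) > $7.02 (Tessera) > $5.84 (Pike) > $5.25 (Brio) > $0.73 (Stratus)
Slot 1: Orion pays $7.02 × 1030 = $7230.60
Slot 2: Tessera pays $5.84 × 1000 = $5840.00
Slot 3: Pike pays $5.25 × 620 = $3255.00
Slot 4: Brio pays $0.73 × 230 = $167.90
Total = $16493.50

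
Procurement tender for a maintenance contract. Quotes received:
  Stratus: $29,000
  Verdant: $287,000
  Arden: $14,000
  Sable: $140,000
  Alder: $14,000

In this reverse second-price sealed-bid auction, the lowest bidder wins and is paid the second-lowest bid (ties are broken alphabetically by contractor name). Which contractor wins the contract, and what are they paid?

Reverse second-price sealed-bid auction: the lowest bidder wins and is paid the second-lowest bid.
Bids ranked: 14,000 (Alder) < 14,000 (Arden) < 29,000 (Stratus) < 140,000 (Sable) < 287,000 (Verdant)
Tie at $14,000 → Alder wins by tie-break.
Second-price: Alder is paid Arden's bid of $14,000.

Alder is paid $14,000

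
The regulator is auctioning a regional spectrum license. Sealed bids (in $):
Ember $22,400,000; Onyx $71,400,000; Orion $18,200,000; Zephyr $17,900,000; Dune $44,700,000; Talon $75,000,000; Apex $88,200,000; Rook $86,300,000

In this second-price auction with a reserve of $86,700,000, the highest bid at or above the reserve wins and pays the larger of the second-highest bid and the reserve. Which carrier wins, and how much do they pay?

Apex pays $86,700,000

Bids ranked: 88,200,000 (Apex) > 86,300,000 (Rook) > 75,000,000 (Talon) > 71,400,000 (Onyx) > 44,700,000 (Dune) > 22,400,000 (Ember) > …
Highest eligible bid: Apex at $88,200,000.
max(second-highest $86,300,000, reserve $86,700,000) = $86,700,000.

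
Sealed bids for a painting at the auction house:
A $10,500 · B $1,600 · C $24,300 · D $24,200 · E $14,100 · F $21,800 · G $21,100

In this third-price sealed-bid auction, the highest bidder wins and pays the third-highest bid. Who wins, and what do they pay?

Third-price sealed-bid auction: the highest bidder wins and pays the third-highest bid.
Bids ranked: 24,300 (C) > 24,200 (D) > 21,800 (F) > 21,100 (G) > 14,100 (E) > 10,500 (A) > …
C wins; payment is bid #3 in the ranking = $21,800.

C pays $21,800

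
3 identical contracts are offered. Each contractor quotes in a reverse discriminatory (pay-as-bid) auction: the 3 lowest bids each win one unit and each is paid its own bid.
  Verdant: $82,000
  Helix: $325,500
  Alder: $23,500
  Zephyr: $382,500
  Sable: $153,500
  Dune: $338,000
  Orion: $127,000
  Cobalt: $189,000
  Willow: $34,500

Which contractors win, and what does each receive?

Alder $23,500, Willow $34,500, Verdant $82,000

Sorting: 23,500 (Alder), 34,500 (Willow), 82,000 (Verdant), 127,000 (Orion), 153,500 (Sable), …
The 3 lowest are Alder, Willow, Verdant.
Each winner is paid its own bid: Alder $23,500, Willow $34,500, Verdant $82,000.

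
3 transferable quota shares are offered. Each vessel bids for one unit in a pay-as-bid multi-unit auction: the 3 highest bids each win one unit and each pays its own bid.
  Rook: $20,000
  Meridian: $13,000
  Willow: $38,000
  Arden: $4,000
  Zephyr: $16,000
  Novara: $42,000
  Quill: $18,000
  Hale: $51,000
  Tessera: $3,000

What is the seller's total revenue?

Total revenue: $131,000

Ordering the bids: 51,000 (Hale), 42,000 (Novara), 38,000 (Willow), 20,000 (Rook), 18,000 (Quill), …
Winners (3 units): Hale, Novara, Willow.
Total revenue = 51,000 + 42,000 + 38,000 = $131,000.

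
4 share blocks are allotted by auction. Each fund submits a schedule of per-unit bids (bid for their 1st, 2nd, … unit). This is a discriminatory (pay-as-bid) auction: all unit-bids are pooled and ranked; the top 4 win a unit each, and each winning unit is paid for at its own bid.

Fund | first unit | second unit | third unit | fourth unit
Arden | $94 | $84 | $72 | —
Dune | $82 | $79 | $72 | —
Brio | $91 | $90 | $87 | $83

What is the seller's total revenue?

Pooled unit-bids ranked (top 4): 94 (Arden-1), 91 (Brio-1), 90 (Brio-2), 87 (Brio-3)
Next rejected bid: $84 (not a price — pay-as-bid).
Each winning unit pays its own bid.
Revenue = 94 + 91 + 90 + 87 = $362.

Total revenue: $362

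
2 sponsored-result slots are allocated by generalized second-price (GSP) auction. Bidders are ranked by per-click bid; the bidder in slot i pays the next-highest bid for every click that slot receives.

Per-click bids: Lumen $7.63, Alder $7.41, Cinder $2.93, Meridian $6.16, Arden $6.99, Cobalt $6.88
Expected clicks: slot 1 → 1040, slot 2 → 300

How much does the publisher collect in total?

Total revenue: $9803.40

Per-click bids in order: $7.63 (Lumen) > $7.41 (Alder) > $6.99 (Arden) > …
Slot 1: Lumen pays $7.41 × 1040 = $7706.40
Slot 2: Alder pays $6.99 × 300 = $2097.00
Total = $9803.40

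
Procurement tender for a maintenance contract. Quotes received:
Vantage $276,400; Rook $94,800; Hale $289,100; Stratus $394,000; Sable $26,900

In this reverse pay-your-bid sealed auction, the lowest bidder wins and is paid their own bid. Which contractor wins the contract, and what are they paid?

Sorting bids: 26,900 (Sable) < 94,800 (Rook) < 276,400 (Vantage) < 289,100 (Hale) < 394,000 (Stratus)
Sable has the lowest bid and is paid exactly that: $26,900.

Sable is paid $26,900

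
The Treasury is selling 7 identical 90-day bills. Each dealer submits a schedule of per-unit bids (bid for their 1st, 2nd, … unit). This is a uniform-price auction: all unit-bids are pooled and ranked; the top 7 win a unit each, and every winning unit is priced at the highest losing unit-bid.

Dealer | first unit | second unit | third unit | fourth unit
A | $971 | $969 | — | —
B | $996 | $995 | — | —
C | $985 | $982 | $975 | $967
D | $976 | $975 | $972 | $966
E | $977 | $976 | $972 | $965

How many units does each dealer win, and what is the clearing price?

B 2, C 2, D 1, E 2; clearing price $975

Merging the schedules and taking the best 7: 996 (B-1), 995 (B-2), 985 (C-1), 982 (C-2), 977 (E-1), 976 (D-1), 976 (E-2)
The (k+1)-th unit-bid is $975.
Allocation: B 2, C 2, D 1, E 2.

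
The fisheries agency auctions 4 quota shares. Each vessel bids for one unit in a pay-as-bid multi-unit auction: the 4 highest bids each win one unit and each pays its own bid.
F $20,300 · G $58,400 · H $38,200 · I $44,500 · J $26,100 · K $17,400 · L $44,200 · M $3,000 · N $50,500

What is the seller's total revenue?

Ordering the bids: 58,400 (G), 50,500 (N), 44,500 (I), 44,200 (L), 38,200 (H), 26,100 (J), …
Top 4: G, N, I, L.
Total revenue = 58,400 + 50,500 + 44,500 + 44,200 = $197,600.

Total revenue: $197,600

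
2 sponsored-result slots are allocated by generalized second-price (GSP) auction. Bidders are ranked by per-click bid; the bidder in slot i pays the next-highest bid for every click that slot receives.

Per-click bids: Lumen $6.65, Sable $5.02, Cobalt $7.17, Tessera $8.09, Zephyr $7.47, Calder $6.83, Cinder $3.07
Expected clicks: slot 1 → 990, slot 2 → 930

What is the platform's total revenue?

Total revenue: $14063.40

Per-click bids in order: $8.09 (Tessera) > $7.47 (Zephyr) > $7.17 (Cobalt) > …
Slot 1: Tessera pays $7.47 × 990 = $7395.30
Slot 2: Zephyr pays $7.17 × 930 = $6668.10
Total = $14063.40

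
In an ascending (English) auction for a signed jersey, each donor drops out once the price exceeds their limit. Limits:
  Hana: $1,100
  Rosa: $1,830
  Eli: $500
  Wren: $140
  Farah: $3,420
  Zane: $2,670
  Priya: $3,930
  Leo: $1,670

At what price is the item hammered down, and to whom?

Limits in order: 3,930 (Priya) > 3,420 (Farah) > 2,670 (Zane) > 1,830 (Rosa) > 1,670 (Leo) > 1,100 (Hana) > …
Once the price passes $3,420, only Priya is left; the hammer falls at Farah's limit of $3,420.

Priya wins at $3,420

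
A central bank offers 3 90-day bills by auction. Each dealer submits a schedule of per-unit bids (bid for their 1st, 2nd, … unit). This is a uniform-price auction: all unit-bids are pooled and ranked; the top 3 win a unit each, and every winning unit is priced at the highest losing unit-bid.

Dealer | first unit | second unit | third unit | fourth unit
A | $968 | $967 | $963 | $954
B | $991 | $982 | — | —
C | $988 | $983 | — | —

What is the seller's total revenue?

Pooled unit-bids ranked (top 3): 991 (B-1), 988 (C-1), 983 (C-2)
Highest rejected unit-bid = $982.
Allocation: B 1, C 2. Every unit priced at $982.
Revenue = 3 × 982 = $2,946.

Total revenue: $2,946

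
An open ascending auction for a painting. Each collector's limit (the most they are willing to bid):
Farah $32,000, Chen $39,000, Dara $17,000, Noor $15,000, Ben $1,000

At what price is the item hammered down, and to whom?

Limits in order: 39,000 (Chen) > 32,000 (Farah) > 17,000 (Dara) > 15,000 (Noor) > 1,000 (Ben)
Farah is the last rival to drop out, at $32,000; Chen remains and wins at that price.

Chen wins at $32,000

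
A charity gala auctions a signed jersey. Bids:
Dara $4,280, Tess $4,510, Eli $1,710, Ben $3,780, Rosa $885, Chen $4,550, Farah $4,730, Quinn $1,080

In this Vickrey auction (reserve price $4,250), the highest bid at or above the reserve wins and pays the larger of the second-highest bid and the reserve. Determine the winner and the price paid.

Farah pays $4,550

Bids in order: 4,730 (Farah) > 4,550 (Chen) > 4,510 (Tess) > 4,280 (Dara) > 3,780 (Ben) > 1,710 (Eli) > …
Farah has the top bid at or above the reserve ($4,730).
Second-highest bid $4,550 exceeds the reserve $4,250 → payment $4,550.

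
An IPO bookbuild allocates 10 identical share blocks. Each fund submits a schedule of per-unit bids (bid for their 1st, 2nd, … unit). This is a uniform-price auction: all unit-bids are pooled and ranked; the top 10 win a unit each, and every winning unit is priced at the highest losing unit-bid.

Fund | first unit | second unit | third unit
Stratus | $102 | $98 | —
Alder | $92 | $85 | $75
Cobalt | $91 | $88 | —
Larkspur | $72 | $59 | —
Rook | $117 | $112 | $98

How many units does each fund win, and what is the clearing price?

Alder 3, Cobalt 2, Rook 3, Stratus 2; clearing price $72

All unit-bids, highest first — top 10: 117 (Rook-1), 112 (Rook-2), 102 (Stratus-1), 98 (Stratus-2), 98 (Rook-3), 92 (Alder-1), 91 (Cobalt-1), 88 (Cobalt-2), 85 (Alder-2), 75 (Alder-3)
The (k+1)-th unit-bid is $72.
Allocation: Alder 3, Cobalt 2, Rook 3, Stratus 2.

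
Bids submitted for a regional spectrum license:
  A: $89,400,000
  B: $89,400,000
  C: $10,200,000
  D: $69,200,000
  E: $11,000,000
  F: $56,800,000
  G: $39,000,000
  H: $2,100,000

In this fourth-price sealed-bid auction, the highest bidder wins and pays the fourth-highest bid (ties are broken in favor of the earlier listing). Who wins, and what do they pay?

Bids in order: 89,400,000 (A) > 89,400,000 (B) > 69,200,000 (D) > 56,800,000 (F) > 39,000,000 (G) > 11,000,000 (E) > …
Tie at $89,400,000 → A wins by tie-break.
A is highest; pays the fourth-highest bid, $56,800,000.

A pays $56,800,000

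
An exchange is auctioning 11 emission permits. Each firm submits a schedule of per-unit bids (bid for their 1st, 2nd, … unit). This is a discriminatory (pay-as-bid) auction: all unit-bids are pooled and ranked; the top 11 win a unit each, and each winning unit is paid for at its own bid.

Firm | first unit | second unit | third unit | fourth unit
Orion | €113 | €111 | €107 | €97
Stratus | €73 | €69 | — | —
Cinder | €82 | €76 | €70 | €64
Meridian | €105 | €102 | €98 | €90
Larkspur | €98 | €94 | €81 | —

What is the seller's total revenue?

Total revenue: €1,097

All unit-bids, highest first — top 11: 113 (Orion-1), 111 (Orion-2), 107 (Orion-3), 105 (Meridian-1), 102 (Meridian-2), 98 (Meridian-3), 98 (Larkspur-1), 97 (Orion-4), 94 (Larkspur-2), 90 (Meridian-4), 82 (Cinder-1)
Next rejected bid: €81 (not a price — pay-as-bid).
Each winning unit pays its own bid.
Revenue = 113 + 111 + 107 + 105 + 102 + 98 + 98 + 97 + 94 + 90 + 82 = €1,097.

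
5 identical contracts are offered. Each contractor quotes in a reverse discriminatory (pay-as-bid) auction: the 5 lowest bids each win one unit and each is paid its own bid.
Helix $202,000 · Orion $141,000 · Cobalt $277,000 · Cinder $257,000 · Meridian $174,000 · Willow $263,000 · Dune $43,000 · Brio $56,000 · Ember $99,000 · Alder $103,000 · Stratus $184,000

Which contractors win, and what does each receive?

Ordering the bids: 43,000 (Dune), 56,000 (Brio), 99,000 (Ember), 103,000 (Alder), 141,000 (Orion), 174,000 (Meridian), 184,000 (Stratus), …
The 5 lowest are Dune, Brio, Ember, Alder, Orion.
Each winner is paid its own bid: Dune $43,000, Brio $56,000, Ember $99,000, Alder $103,000, Orion $141,000.

Dune $43,000, Brio $56,000, Ember $99,000, Alder $103,000, Orion $141,000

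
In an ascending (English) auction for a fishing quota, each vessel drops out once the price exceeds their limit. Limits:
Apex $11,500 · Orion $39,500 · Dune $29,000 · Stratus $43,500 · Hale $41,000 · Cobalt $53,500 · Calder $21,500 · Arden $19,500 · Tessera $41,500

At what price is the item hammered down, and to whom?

Cobalt wins at $43,500

Limits in order: 53,500 (Cobalt) > 43,500 (Stratus) > 41,500 (Tessera) > 41,000 (Hale) > 39,500 (Orion) > 29,000 (Dune) > …
Once the price passes $43,500, only Cobalt is left; the hammer falls at Stratus's limit of $43,500.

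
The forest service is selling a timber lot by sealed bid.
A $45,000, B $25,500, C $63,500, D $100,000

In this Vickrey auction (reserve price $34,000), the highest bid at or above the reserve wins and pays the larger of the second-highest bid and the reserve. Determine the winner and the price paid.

D pays $63,500

Sorting bids: 100,000 (D) > 63,500 (C) > 45,000 (A) > 25,500 (B)
D has the top bid at or above the reserve ($100,000).
max(second-highest $63,500, reserve $34,000) = $63,500; the reserve does not bind.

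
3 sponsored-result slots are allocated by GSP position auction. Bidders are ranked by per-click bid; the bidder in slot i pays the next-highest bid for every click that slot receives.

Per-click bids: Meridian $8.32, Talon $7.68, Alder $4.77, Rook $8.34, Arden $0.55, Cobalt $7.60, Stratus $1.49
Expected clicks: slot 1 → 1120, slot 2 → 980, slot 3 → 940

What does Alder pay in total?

Alder pays $0.00

Ranked by bid: $8.34 (Rook) > $8.32 (Meridian) > $7.68 (Talon) > $7.60 (Cobalt) > …
Alder ranks below slot 3 → no slot, pays nothing.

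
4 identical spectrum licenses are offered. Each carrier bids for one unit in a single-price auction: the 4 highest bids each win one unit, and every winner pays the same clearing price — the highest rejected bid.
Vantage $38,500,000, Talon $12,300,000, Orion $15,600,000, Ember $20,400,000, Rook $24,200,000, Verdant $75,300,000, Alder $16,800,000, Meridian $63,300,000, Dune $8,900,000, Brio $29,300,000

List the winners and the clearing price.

Sorting: 75,300,000 (Verdant), 63,300,000 (Meridian), 38,500,000 (Vantage), 29,300,000 (Brio), 24,200,000 (Rook), 20,400,000 (Ember), …
Top 4: Verdant, Meridian, Vantage, Brio.
Highest unsuccessful bid: $24,200,000 → clearing price.

Verdant, Meridian, Vantage, Brio; each pays $24,200,000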